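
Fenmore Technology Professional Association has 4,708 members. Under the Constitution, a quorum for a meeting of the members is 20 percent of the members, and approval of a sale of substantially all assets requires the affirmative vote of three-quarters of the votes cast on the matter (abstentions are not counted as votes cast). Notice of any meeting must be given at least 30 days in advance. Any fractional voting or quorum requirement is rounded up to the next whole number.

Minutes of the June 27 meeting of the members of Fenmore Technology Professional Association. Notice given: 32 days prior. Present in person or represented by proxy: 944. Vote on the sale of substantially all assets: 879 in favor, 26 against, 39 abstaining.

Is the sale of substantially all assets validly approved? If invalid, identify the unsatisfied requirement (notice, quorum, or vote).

Notice: 32 days given; 30 required. Satisfied.
Quorum: 20% of 4,708 = 941.60, rounded up to 942; 944 present. Satisfied.
Vote: requires three-fourths of the votes cast (944 − 39 abstaining = 905); 3/4 of 905 = 678.75, rounded up to 679, so 679 needed; 879 in favor. Satisfied.

Valid — all requirements satisfied.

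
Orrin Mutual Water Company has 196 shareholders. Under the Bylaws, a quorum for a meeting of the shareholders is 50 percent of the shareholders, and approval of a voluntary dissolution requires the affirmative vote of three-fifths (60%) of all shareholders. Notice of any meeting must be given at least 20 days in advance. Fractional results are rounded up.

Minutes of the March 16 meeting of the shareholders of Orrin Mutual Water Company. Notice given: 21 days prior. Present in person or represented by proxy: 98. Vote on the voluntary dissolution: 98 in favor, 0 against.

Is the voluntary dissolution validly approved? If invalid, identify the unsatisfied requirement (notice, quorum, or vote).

Notice: 21 days given; 20 required. Satisfied.
Quorum: 50% of 196 = 98; 98 present. Satisfied.
Vote: requires three-fifths of all shareholders (196); 3/5 of 196 = 117.60, rounded up to 118, so 118 needed; 98 in favor. Not satisfied.

Invalid — vote requirement not satisfied.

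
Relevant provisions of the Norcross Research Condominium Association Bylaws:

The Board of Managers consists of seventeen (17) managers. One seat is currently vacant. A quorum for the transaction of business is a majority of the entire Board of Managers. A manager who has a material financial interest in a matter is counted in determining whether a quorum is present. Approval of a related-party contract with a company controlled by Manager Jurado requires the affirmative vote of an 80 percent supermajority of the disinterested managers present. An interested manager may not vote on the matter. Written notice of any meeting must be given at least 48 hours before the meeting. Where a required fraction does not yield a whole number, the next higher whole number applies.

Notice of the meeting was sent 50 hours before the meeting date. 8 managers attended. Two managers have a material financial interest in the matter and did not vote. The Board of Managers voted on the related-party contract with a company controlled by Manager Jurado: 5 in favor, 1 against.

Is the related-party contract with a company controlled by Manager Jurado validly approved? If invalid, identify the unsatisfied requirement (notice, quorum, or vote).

Invalid — quorum requirement not satisfied.

Notice: 50 hours given; 48 required (50 ≥ 48). Satisfied.
Quorum: 8 present (interested managers count toward quorum); quorum is 9. Not satisfied.
Vote: the related-party contract with a company controlled by Manager Jurado requires four-fifths of the disinterested managers present (8 − 2 = 6). 4/5 of 6 = 4.80, rounded up to 5, so 5 affirmative votes are needed; 5 voted in favor. Satisfied. (Moot — without a quorum no business can be validly transacted.)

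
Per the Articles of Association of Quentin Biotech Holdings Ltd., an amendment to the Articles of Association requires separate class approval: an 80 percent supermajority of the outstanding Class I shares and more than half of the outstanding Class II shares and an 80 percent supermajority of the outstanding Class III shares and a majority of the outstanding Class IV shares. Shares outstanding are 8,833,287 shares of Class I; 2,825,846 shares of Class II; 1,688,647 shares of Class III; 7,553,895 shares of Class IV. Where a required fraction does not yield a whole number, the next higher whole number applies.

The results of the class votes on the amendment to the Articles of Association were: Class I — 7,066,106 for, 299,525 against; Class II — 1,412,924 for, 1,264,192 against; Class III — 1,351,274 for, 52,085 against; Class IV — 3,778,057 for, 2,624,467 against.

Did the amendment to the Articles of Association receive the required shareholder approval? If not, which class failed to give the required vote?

Not approved — the Class I shares did not give the required vote.

Class I: 4/5 of 8833287 = 7066629.60, rounded up to 7066630; 7,066,630 required, 7,066,106 in favor — not approved.
Class II: a majority of 2825846 is 1412924; 1,412,924 required, 1,412,924 in favor — approved.
Class III: 4/5 of 1688647 = 1350917.60, rounded up to 1350918; 1,350,918 required, 1,351,274 in favor — approved.
Class IV: a majority of 7553895 is 3776948; 3,776,948 required, 3,778,057 in favor — approved.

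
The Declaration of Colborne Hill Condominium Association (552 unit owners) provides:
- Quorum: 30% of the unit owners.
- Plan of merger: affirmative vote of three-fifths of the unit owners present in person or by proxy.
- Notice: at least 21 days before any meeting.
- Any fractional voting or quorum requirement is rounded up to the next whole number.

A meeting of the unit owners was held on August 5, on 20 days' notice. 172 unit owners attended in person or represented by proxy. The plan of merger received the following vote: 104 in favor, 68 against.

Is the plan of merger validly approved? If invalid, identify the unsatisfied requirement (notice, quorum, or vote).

Notice: 20 days given; 21 required. Not satisfied.
Quorum: 30% of 552 = 165.60, rounded up to 166; 172 present. Satisfied.
Vote: requires three-fifths of those present (172); 3/5 of 172 = 103.20, rounded up to 104, so 104 needed; 104 in favor. Satisfied.

Invalid — notice requirement not satisfied.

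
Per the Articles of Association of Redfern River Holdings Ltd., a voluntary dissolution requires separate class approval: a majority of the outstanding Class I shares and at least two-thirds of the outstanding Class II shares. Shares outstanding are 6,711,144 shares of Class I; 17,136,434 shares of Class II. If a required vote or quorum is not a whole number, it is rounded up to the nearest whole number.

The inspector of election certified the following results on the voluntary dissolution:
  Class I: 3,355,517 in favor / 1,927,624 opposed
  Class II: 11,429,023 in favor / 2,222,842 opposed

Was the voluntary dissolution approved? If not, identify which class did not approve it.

Not approved — the Class I shares did not give the required vote.

Class I: a majority of 6711144 is 3355573; 3,355,573 required, 3,355,517 in favor — not approved.
Class II: 2/3 of 17136434 = 11424289.33, rounded up to 11424290; 11,424,290 required, 11,429,023 in favor — approved.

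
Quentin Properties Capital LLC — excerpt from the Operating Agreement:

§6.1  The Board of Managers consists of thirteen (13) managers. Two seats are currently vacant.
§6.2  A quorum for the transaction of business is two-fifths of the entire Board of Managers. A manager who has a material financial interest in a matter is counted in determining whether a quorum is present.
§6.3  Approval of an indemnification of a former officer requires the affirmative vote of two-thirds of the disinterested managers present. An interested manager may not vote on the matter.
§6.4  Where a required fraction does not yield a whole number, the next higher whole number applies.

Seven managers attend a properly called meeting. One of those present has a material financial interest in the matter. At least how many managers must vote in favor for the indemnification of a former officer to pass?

The indemnification of a former officer requires two-thirds of the disinterested managers present (7 − 1 = 6).
2/3 of 6 = 4.

4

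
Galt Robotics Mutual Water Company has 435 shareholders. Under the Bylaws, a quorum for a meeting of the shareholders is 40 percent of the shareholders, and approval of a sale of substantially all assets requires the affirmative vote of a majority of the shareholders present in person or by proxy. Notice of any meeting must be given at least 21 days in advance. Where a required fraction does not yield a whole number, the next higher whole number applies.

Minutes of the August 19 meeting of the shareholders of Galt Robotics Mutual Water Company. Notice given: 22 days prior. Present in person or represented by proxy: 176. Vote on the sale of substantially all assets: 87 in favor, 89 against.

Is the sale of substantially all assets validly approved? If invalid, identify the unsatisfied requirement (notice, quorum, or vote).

Invalid — vote requirement not satisfied.

Notice: 22 days given; 21 required. Satisfied.
Quorum: 40% of 435 = 174; 176 present. Satisfied.
Vote: requires a majority of those present (176); a majority of 176 is 89, so 89 needed; 87 in favor. Not satisfied.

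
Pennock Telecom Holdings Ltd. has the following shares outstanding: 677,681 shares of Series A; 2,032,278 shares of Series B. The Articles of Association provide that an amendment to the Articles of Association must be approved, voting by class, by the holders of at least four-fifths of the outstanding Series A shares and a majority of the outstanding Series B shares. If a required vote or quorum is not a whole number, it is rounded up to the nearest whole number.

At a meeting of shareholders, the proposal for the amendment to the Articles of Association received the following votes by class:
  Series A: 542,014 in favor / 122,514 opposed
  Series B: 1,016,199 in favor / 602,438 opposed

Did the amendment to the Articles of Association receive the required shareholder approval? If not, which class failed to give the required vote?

Not approved — the Series A shares did not give the required vote.

Series A: 4/5 of 677681 = 542144.80, rounded up to 542145; 542,145 required, 542,014 in favor — not approved.
Series B: a majority of 2032278 is 1016140; 1,016,140 required, 1,016,199 in favor — approved.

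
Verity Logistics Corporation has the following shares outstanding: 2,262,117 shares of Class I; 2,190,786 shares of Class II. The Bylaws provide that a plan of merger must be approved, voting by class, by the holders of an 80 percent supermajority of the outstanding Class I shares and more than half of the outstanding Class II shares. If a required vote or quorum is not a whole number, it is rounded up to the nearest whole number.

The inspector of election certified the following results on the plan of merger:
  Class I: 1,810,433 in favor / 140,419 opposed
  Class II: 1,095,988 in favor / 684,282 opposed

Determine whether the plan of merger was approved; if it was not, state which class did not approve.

Approved — every class gave the required vote.

Class I: 4/5 of 2262117 = 1809693.60, rounded up to 1809694; 1,809,694 required, 1,810,433 in favor — approved.
Class II: a majority of 2190786 is 1095394; 1,095,394 required, 1,095,988 in favor — approved.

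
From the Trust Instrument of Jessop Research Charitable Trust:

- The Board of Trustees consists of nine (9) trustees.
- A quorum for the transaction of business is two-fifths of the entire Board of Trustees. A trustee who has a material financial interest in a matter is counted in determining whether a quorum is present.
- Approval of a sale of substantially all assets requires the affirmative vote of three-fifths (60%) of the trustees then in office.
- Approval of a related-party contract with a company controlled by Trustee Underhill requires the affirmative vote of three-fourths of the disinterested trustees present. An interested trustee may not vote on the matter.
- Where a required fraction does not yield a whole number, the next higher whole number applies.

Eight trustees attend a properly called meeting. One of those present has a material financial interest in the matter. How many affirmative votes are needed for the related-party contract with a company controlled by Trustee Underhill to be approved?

The related-party contract with a company controlled by Trustee Underhill requires three-fourths of the disinterested trustees present (8 − 1 = 7).
3/4 of 7 = 5.25, rounded up to 6.

6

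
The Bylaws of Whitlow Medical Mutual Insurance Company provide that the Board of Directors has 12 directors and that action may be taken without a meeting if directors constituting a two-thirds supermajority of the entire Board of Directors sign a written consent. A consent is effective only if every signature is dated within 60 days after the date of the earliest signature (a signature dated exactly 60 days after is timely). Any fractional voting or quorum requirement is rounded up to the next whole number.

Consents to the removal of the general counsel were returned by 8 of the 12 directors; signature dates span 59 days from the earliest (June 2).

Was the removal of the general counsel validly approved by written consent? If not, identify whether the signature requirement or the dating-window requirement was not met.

Effective — both the signature and dating-window requirements are satisfied.

Signatures required: a two-thirds supermajority of 12 — 2/3 of 12 = 8, so 8 needed; 8 signed. Sufficient.
Dating window: the latest signature is 59 days after the earliest; the limit is 60 days. Within the window.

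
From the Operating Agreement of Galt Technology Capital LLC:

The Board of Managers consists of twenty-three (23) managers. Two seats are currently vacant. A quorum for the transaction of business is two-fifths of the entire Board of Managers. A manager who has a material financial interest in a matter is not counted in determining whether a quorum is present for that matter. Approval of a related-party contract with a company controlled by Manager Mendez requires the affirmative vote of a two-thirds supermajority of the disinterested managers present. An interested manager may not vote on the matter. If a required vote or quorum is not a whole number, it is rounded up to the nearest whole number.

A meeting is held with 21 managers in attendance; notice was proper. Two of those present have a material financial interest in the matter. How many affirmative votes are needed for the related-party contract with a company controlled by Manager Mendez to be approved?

The related-party contract with a company controlled by Manager Mendez requires two-thirds of the disinterested managers present (21 − 2 = 19).
2/3 of 19 = 12.67, rounded up to 13.

13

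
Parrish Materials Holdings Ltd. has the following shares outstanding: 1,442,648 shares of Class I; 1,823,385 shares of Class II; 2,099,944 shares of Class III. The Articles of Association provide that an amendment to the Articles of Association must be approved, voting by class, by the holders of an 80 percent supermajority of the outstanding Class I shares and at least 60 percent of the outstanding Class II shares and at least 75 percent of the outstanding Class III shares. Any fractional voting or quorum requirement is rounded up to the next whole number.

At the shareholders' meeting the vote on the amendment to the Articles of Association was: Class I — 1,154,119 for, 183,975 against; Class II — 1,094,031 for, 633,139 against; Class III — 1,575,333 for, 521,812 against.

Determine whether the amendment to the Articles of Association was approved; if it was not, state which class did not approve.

Approved — every class gave the required vote.

Class I: 4/5 of 1442648 = 1154118.40, rounded up to 1154119; 1,154,119 required, 1,154,119 in favor — approved.
Class II: 3/5 of 1823385 = 1094031; 1,094,031 required, 1,094,031 in favor — approved.
Class III: 3/4 of 2099944 = 1574958; 1,574,958 required, 1,575,333 in favor — approved.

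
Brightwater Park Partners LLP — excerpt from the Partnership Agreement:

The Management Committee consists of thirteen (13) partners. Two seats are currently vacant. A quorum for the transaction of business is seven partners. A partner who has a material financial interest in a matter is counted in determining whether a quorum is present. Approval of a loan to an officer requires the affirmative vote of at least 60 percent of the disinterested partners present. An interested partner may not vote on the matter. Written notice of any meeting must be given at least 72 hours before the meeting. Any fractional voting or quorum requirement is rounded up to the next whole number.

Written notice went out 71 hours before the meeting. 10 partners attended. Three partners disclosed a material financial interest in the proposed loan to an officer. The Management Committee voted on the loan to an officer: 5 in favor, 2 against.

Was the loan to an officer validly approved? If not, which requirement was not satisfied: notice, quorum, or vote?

Invalid — notice requirement not satisfied.

Notice: 71 hours given; 72 required (71 < 72). Not satisfied.
Quorum: 10 present (interested partners count toward quorum); quorum is 7. Satisfied.
Vote: the loan to an officer requires three-fifths of the disinterested partners present (10 − 3 = 7). 3/5 of 7 = 4.20, rounded up to 5, so 5 affirmative votes are needed; 5 voted in favor. Satisfied.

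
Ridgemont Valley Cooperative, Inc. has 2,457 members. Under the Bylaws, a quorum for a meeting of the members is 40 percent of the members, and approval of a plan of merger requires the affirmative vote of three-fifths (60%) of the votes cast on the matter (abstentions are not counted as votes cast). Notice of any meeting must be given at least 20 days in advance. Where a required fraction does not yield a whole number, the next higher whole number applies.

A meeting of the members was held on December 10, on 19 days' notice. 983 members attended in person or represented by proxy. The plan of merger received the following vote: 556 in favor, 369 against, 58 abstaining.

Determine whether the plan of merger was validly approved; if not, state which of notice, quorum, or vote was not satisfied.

Notice: 19 days given; 20 required. Not satisfied.
Quorum: 40% of 2,457 = 982.80, rounded up to 983; 983 present. Satisfied.
Vote: requires three-fifths of the votes cast (983 − 58 abstaining = 925); 3/5 of 925 = 555, so 555 needed; 556 in favor. Satisfied.

Invalid — notice requirement not satisfied.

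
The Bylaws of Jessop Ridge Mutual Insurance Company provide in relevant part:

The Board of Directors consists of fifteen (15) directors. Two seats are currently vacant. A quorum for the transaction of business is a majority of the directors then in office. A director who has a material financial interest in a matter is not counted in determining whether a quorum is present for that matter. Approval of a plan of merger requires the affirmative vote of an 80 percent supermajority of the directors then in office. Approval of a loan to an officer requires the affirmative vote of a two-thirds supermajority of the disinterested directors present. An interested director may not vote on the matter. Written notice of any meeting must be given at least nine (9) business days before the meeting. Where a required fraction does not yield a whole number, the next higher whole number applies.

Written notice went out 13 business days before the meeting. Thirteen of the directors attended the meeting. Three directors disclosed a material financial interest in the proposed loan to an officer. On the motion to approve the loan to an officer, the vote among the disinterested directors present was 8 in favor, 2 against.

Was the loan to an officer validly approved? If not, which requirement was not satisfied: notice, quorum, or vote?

Notice: 13 business days given; 9 required (13 ≥ 9). Satisfied.
Quorum: 13 present, but the 3 interested directors do not count, leaving 10. Quorum is 7. Satisfied.
Vote: the loan to an officer requires two-thirds of the disinterested directors present (13 − 3 = 10). 2/3 of 10 = 6.67, rounded up to 7, so 7 affirmative votes are needed; 8 voted in favor. Satisfied.

Valid — all requirements satisfied.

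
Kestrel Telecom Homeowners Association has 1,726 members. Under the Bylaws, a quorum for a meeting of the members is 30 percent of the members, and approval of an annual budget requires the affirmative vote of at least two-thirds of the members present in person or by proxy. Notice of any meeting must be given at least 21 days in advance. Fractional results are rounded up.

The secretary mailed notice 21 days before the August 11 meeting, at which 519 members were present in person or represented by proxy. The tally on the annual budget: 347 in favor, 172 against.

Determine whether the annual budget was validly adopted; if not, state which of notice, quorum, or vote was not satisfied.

Notice: 21 days given; 21 required. Satisfied.
Quorum: 30% of 1,726 = 517.80, rounded up to 518; 519 present. Satisfied.
Vote: requires two-thirds of those present (519); 2/3 of 519 = 346, so 346 needed; 347 in favor. Satisfied.

Valid — all requirements satisfied.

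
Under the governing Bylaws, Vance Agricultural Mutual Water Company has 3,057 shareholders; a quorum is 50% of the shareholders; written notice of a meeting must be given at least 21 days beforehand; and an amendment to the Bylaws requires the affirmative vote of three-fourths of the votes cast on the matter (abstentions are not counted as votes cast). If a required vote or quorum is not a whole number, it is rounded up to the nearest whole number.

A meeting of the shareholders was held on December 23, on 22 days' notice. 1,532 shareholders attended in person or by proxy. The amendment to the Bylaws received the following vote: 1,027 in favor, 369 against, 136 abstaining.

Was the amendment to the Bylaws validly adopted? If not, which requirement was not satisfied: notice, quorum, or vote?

Invalid — vote requirement not satisfied.

Notice: 22 days given; 21 required. Satisfied.
Quorum: 50% of 3,057 = 1,528.50, rounded up to 1,529; 1,532 present. Satisfied.
Vote: requires three-fourths of the votes cast (1,532 − 136 abstaining = 1,396); 3/4 of 1396 = 1047, so 1,047 needed; 1,027 in favor. Not satisfied.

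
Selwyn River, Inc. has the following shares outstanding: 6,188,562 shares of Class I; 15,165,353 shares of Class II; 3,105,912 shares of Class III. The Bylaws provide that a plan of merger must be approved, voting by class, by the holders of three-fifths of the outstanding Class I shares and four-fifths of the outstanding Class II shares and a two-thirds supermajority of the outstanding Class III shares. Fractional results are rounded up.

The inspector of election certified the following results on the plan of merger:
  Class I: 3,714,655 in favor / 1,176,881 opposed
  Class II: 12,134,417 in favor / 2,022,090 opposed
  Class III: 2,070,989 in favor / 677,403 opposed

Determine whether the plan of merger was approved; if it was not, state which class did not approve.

Approved — every class gave the required vote.

Class I: 3/5 of 6188562 = 3713137.20, rounded up to 3713138; 3,713,138 required, 3,714,655 in favor — approved.
Class II: 4/5 of 15165353 = 12132282.40, rounded up to 12132283; 12,132,283 required, 12,134,417 in favor — approved.
Class III: 2/3 of 3105912 = 2070608; 2,070,608 required, 2,070,989 in favor — approved.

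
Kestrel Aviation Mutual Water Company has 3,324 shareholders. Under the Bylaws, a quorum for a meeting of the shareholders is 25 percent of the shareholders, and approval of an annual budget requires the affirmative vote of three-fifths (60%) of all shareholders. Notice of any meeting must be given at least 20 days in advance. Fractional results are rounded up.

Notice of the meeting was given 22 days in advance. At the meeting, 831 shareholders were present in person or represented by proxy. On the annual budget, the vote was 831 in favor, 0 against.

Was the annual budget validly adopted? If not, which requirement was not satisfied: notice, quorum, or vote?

Invalid — vote requirement not satisfied.

Notice: 22 days given; 20 required. Satisfied.
Quorum: 25% of 3,324 = 831; 831 present. Satisfied.
Vote: requires three-fifths of all shareholders (3,324); 3/5 of 3324 = 1994.40, rounded up to 1995, so 1,995 needed; 831 in favor. Not satisfied.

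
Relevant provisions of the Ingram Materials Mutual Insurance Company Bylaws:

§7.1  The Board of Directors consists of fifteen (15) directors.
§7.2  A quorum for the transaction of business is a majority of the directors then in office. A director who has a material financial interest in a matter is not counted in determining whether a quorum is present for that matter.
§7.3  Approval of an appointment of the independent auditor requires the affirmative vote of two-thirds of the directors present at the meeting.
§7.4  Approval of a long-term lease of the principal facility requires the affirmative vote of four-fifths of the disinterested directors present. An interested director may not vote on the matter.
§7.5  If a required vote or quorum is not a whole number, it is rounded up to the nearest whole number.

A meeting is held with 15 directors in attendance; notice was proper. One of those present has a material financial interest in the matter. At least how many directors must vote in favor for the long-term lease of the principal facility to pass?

12

The long-term lease of the principal facility requires four-fifths of the disinterested directors present (15 − 1 = 14).
4/5 of 14 = 11.20, rounded up to 12.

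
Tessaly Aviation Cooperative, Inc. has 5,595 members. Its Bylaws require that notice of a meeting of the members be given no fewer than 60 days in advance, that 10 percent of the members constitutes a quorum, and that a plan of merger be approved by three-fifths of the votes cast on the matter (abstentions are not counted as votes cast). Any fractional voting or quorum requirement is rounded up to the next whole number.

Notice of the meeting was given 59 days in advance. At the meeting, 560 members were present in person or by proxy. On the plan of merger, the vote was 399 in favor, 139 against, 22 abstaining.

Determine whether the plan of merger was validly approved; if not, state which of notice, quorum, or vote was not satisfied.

Invalid — notice requirement not satisfied.

Notice: 59 days given; 60 required. Not satisfied.
Quorum: 10% of 5,595 = 559.50, rounded up to 560; 560 present. Satisfied.
Vote: requires three-fifths of the votes cast (560 − 22 abstaining = 538); 3/5 of 538 = 322.80, rounded up to 323, so 323 needed; 399 in favor. Satisfied.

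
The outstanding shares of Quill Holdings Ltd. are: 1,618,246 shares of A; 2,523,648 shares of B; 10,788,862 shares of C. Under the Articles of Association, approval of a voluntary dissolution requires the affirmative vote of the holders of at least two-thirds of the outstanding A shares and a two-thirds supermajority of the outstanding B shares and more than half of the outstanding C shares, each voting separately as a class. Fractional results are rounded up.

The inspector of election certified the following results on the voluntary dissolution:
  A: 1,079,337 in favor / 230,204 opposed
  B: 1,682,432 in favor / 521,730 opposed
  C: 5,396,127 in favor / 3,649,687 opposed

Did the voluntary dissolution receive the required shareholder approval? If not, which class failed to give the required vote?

A: 2/3 of 1618246 = 1078830.67, rounded up to 1078831; 1,078,831 required, 1,079,337 in favor — approved.
B: 2/3 of 2523648 = 1682432; 1,682,432 required, 1,682,432 in favor — approved.
C: a majority of 10788862 is 5394432; 5,394,432 required, 5,396,127 in favor — approved.

Approved — every class gave the required vote.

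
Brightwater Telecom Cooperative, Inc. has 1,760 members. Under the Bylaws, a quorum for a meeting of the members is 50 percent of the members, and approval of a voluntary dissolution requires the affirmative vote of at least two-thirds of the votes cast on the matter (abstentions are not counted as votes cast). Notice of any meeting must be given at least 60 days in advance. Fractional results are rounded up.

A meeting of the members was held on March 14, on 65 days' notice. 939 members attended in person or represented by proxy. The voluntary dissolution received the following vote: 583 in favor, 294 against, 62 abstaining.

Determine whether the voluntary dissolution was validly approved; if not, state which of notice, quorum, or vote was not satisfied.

Invalid — vote requirement not satisfied.

Notice: 65 days given; 60 required. Satisfied.
Quorum: 50% of 1,760 = 880; 939 present. Satisfied.
Vote: requires two-thirds of the votes cast (939 − 62 abstaining = 877); 2/3 of 877 = 584.67, rounded up to 585, so 585 needed; 583 in favor. Not satisfied.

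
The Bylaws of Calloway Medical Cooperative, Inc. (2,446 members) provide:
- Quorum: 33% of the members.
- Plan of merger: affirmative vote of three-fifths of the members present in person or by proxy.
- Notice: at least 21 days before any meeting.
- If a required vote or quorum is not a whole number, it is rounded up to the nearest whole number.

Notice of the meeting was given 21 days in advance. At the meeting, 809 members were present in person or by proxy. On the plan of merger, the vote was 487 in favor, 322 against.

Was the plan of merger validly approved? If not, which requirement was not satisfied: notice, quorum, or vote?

Valid — all requirements satisfied.

Notice: 21 days given; 21 required. Satisfied.
Quorum: 33% of 2,446 = 807.18, rounded up to 808; 809 present. Satisfied.
Vote: requires three-fifths of those present (809); 3/5 of 809 = 485.40, rounded up to 486, so 486 needed; 487 in favor. Satisfied.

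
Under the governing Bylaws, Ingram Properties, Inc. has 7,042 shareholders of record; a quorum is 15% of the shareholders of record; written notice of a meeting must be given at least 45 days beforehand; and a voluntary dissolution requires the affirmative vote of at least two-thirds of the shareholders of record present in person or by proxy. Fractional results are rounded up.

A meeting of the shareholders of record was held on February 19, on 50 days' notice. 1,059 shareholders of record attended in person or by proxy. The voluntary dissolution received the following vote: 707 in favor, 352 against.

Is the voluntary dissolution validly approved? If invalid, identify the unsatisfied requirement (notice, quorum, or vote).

Valid — all requirements satisfied.

Notice: 50 days given; 45 required. Satisfied.
Quorum: 15% of 7,042 = 1,056.30, rounded up to 1,057; 1,059 present. Satisfied.
Vote: requires two-thirds of those present (1,059); 2/3 of 1059 = 706, so 706 needed; 707 in favor. Satisfied.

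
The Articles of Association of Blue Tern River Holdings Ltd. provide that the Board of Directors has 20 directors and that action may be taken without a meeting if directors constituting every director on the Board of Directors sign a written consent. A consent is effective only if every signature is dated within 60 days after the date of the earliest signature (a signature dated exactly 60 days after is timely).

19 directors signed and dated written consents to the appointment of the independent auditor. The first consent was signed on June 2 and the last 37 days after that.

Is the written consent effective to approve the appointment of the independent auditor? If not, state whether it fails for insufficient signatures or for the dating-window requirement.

Signatures required: the unanimous vote of 20 — unanimous means all 20, so 20 needed; 19 signed. Insufficient.
Dating window: the latest signature is 37 days after the earliest; the limit is 60 days. Within the window.

Not effective — insufficient signatures.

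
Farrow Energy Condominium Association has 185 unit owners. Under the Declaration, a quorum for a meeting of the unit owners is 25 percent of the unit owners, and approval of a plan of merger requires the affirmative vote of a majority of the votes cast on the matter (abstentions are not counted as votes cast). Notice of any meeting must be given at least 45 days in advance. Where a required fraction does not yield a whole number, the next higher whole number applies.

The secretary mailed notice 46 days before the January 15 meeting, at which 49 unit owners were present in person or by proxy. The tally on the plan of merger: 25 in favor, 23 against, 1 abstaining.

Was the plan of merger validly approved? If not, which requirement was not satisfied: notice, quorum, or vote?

Valid — all requirements satisfied.

Notice: 46 days given; 45 required. Satisfied.
Quorum: 25% of 185 = 46.25, rounded up to 47; 49 present. Satisfied.
Vote: requires a majority of the votes cast (49 − 1 abstaining = 48); a majority of 48 is 25, so 25 needed; 25 in favor. Satisfied.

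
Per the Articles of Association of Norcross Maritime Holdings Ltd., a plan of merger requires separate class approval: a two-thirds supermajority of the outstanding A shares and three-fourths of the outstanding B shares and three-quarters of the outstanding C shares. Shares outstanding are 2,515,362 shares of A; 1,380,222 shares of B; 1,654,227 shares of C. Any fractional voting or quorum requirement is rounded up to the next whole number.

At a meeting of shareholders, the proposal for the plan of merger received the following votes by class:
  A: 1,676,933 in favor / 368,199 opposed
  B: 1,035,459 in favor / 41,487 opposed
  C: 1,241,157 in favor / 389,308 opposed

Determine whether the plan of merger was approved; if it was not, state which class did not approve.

Approved — every class gave the required vote.

A: 2/3 of 2515362 = 1676908; 1,676,908 required, 1,676,933 in favor — approved.
B: 3/4 of 1380222 = 1035166.50, rounded up to 1035167; 1,035,167 required, 1,035,459 in favor — approved.
C: 3/4 of 1654227 = 1240670.25, rounded up to 1240671; 1,240,671 required, 1,241,157 in favor — approved.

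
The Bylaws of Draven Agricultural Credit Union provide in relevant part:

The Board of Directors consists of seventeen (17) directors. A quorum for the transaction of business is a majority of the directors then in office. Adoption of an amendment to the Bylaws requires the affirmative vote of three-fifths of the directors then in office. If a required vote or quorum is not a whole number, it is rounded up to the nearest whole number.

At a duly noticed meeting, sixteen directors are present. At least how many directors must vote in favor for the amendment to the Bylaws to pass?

The amendment to the Bylaws requires three-fifths of the directors then in office (17).
3/5 of 17 = 10.20, rounded up to 11.

11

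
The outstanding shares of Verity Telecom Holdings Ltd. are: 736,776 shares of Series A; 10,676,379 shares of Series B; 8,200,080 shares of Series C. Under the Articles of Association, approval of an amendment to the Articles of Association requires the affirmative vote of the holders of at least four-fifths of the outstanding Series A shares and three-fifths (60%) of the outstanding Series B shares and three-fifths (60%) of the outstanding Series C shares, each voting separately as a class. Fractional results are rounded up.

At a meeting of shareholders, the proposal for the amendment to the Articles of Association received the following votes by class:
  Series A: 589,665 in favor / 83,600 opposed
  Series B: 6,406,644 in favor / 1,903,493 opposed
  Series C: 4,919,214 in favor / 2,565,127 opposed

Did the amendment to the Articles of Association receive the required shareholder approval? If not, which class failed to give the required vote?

Not approved — the Series C shares did not give the required vote.

Series A: 4/5 of 736776 = 589420.80, rounded up to 589421; 589,421 required, 589,665 in favor — approved.
Series B: 3/5 of 10676379 = 6405827.40, rounded up to 6405828; 6,405,828 required, 6,406,644 in favor — approved.
Series C: 3/5 of 8200080 = 4920048; 4,920,048 required, 4,919,214 in favor — not approved.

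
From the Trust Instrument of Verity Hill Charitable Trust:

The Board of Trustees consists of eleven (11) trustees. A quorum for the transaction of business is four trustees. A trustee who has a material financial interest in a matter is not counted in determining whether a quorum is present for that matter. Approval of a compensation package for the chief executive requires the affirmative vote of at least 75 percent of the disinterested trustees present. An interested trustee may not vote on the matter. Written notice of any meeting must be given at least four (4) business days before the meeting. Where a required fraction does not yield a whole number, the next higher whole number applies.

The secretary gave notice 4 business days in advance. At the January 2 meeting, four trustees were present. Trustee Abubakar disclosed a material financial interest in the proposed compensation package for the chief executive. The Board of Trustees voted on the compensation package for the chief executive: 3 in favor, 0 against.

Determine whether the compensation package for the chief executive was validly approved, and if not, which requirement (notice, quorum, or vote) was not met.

Notice: 4 business days given; 4 required (4 ≥ 4). Satisfied.
Quorum: 4 present, but the 1 interested trustee does not count, leaving 3. Quorum is 4. Not satisfied.
Vote: the compensation package for the chief executive requires three-fourths of the disinterested trustees present (4 − 1 = 3). 3/4 of 3 = 2.25, rounded up to 3, so 3 affirmative votes are needed; 3 voted in favor. Satisfied. (Moot — without a quorum no business can be validly transacted.)

Invalid — quorum requirement not satisfied.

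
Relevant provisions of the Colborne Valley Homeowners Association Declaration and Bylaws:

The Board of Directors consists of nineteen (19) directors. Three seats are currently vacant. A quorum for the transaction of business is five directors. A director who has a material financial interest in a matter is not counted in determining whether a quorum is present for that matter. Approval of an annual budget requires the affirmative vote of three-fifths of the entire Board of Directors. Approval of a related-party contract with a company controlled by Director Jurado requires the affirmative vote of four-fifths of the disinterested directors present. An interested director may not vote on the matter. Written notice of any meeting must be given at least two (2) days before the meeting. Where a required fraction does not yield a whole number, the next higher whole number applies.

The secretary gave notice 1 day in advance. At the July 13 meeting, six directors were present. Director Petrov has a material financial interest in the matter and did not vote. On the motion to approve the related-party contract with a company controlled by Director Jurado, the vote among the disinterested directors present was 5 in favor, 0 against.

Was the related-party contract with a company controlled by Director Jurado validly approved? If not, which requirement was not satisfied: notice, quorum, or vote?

Notice: 1 day given; 2 required (1 < 2). Not satisfied.
Quorum: 6 present, but the 1 interested director does not count, leaving 5. Quorum is 5. Satisfied.
Vote: the related-party contract with a company controlled by Director Jurado requires four-fifths of the disinterested directors present (6 − 1 = 5). 4/5 of 5 = 4, so 4 affirmative votes are needed; 5 voted in favor. Satisfied.

Invalid — notice requirement not satisfied.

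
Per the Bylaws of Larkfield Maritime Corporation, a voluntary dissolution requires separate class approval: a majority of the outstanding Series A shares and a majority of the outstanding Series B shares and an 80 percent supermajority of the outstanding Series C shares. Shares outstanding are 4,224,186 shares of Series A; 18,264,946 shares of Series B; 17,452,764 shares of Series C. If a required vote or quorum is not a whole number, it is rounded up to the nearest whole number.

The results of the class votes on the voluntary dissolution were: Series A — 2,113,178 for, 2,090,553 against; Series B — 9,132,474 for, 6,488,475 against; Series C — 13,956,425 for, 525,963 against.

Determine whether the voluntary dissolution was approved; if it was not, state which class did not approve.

Not approved — the Series C shares did not give the required vote.

Series A: a majority of 4224186 is 2112094; 2,112,094 required, 2,113,178 in favor — approved.
Series B: a majority of 18264946 is 9132474; 9,132,474 required, 9,132,474 in favor — approved.
Series C: 4/5 of 17452764 = 13962211.20, rounded up to 13962212; 13,962,212 required, 13,956,425 in favor — not approved.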